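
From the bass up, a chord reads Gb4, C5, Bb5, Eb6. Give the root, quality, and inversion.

C half-diminished seventh, second inversion

The distinct note names are Gb, C, Bb, Eb. Stacked in thirds they read C–Eb–Gb–Bb, which is a half-diminished seventh chord on C.
The lowest note is Gb, the fifth of the chord, so this is second inversion (figured bass 4/3).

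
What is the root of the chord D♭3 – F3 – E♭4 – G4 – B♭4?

Reordering Db, F, Eb, G, Bb into stacked thirds gives Eb–G–Bb–Db–F; the bottom of that stack, Eb, is the root.

Eb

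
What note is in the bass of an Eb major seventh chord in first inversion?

The third of Eb major seventh (Eb–G–Bb–D) is G; that is the bass in first inversion.

G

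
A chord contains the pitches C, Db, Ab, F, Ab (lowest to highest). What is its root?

The distinct letter names are C, Db, Ab, F. Arranged as a stack of thirds they read Db–F–Ab–C, so Db is the root (a Db major seventh chord).

Db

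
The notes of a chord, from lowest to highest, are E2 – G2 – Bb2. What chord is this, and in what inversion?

The pitch classes E, G, Bb arrange in thirds as E–G–Bb: an E diminished triad.
The lowest note is E, the root of the chord, so this is root position (figured bass 5/3).

E diminished, root position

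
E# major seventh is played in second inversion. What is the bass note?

B#

E# major seventh is E#–G##–B#–D##. Second inversion places the fifth in the bass: B#.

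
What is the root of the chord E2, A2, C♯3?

A

E, A, C# are the tones of an A major triad (A–C#–E), making A the root.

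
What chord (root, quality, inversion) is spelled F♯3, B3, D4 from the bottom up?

B minor, second inversion

The pitch classes F#, B, D arrange in thirds as B–D–F#: a B minor triad.
F# is the fifth of B minor; fifth in the bass means second inversion (figured bass 6/4).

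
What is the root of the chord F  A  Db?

F, A, Db are the tones of a Db augmented triad (Db–F–A), making Db the root.

Db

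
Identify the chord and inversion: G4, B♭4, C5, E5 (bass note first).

C dominant seventh, second inversion

The pitch classes G, Bb, C, E arrange in thirds as C–E–G–Bb: a C dominant seventh chord.
With the fifth (G) in the bass, the chord is in second inversion (figured bass 4/3).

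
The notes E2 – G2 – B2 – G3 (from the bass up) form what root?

E

The distinct letter names are E, G, B. Arranged as a stack of thirds they read E–G–B, so E is the root (an E minor triad).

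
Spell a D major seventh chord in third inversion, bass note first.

The chord tones are D–F#–A–C#. With the seventh (C#) lowest for third inversion: C#, D, F#, A.

C#, D, F#, A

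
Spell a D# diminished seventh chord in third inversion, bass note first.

C, D#, F#, A

Spelling D# diminished seventh: D#–F#–A–C. In third inversion the seventh is bass, giving C, D#, F#, A from the bottom.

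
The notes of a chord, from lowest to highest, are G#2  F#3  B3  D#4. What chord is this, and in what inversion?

G# minor seventh, root position

Reducing to letter names: G#, F#, B, D#. These stack in thirds as G#–B–D#–F# — a G# minor seventh chord.
The lowest note is G#, the root of the chord, so this is root position (figured bass 7).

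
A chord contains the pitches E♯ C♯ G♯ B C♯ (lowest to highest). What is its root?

C#

Reordering E#, C#, G#, B into stacked thirds gives C#–E#–G#–B; the bottom of that stack, C#, is the root.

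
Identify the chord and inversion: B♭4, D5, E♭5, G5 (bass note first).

The pitch classes Bb, D, Eb, G arrange in thirds as Eb–G–Bb–D: an Eb major seventh chord.
Bb is the fifth of Eb major seventh; fifth in the bass means second inversion (figured bass 4/3).

Eb major seventh, second inversion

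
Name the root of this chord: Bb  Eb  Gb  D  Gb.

Eb

Reordering Bb, Eb, Gb, D into stacked thirds gives Eb–Gb–Bb–D; the bottom of that stack, Eb, is the root.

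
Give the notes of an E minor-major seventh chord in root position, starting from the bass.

E, G, B, D#

E minor-major seventh is E–G–B–D#. Root position puts the root (E) in the bass, with the remaining tones above: E, G, B, D#.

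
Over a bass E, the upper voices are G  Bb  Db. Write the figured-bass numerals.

7

The notes E, G, Bb, Db stack in thirds as E–G–Bb–Db — an E diminished seventh chord. The bass E is the root, so this is root position: figured 7.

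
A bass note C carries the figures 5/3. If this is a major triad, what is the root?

The figures 5/3 mean the root of the chord is in the bass. If C is the root of a major triad, the root is C (chord tones C–E–G).

C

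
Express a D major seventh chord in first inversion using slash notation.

First inversion of D major seventh has the third (F#) in the bass. As a slash chord: Dmaj7/F#.

Dmaj7/F#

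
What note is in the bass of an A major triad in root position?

A

A major is A–C#–E. Root position places the root in the bass: A.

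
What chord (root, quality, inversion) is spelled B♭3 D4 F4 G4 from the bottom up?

The pitch classes Bb, D, F, G arrange in thirds as G–Bb–D–F: a G minor seventh chord.
Bb is the third of G minor seventh; third in the bass means first inversion (figured bass 6/5).

G minor seventh, first inversion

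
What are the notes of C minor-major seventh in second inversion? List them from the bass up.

C minor-major seventh is C–Eb–G–B. Second inversion puts the fifth (G) in the bass, with the remaining tones above: G, B, C, Eb.

G, B, C, Eb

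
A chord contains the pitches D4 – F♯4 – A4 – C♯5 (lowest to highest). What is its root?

D, F#, A, C# are the tones of a D major seventh chord (D–F#–A–C#), making D the root.

D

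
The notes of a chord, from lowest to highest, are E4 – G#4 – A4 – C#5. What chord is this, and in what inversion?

A major seventh, second inversion

Reducing to letter names: E, G#, A, C#. These stack in thirds as A–C#–E–G# — an A major seventh chord.
E is the fifth of A major seventh; fifth in the bass means second inversion (figured bass 4/3).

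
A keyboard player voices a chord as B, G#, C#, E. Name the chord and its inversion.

C# minor seventh, third inversion

Reducing to letter names: B, G#, C#, E. These stack in thirds as C#–E–G#–B — a C# minor seventh chord.
B is the seventh of C# minor seventh; seventh in the bass means third inversion (figured bass 4/2).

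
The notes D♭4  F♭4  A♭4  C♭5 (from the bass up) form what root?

Db

Db, Fb, Ab, Cb are the tones of a Db minor seventh chord (Db–Fb–Ab–Cb), making Db the root.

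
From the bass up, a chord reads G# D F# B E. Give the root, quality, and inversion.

E dominant ninth, first inversion

The pitch classes G#, D, F#, B, E arrange in thirds as E–G#–B–D–F#: an E dominant ninth chord.
With the third (G#) in the bass, the chord is in first inversion.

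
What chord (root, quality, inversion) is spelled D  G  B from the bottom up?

G major, second inversion

The distinct note names are D, G, B. Stacked in thirds they read G–B–D, which is a major triad on G.
D is the fifth of G major; fifth in the bass means second inversion (figured bass 6/4).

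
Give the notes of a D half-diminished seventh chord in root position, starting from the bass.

The chord tones are D–F–Ab–C. With the root (D) lowest for root position: D, F, Ab, C.

D, F, Ab, C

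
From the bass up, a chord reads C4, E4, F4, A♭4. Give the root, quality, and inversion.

The distinct note names are C, E, F, Ab. Stacked in thirds they read F–Ab–C–E, which is a minor-major seventh chord on F.
The lowest note is C, the fifth of the chord, so this is second inversion (figured bass 4/3).

F minor-major seventh, second inversion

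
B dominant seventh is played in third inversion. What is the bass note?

A

B dominant seventh is B–D#–F#–A. Third inversion places the seventh in the bass: A.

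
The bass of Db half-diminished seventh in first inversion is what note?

Fb

The third of Db half-diminished seventh (Db–Fb–Abb–Cb) is Fb; that is the bass in first inversion.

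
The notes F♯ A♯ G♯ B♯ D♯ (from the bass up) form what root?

F#, A#, G#, B#, D# are the tones of a G# dominant ninth chord (G#–B#–D#–F#–A#), making G# the root.

G#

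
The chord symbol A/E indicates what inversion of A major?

second inversion

A/E means A major with E in the bass. E is the fifth of A major (A–C#–E), so this is second inversion.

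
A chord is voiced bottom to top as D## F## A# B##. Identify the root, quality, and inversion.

B## diminished seventh, first inversion

Reducing to letter names: D##, F##, A#, B##. These stack in thirds as B##–D##–F##–A# — a B## diminished seventh chord.
The lowest note is D##, the third of the chord, so this is first inversion (figured bass 6/5).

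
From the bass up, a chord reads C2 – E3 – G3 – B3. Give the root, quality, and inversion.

The pitch classes C, E, G, B arrange in thirds as C–E–G–B: a C major seventh chord.
The lowest note is C, the root of the chord, so this is root position (figured bass 7).

C major seventh, root position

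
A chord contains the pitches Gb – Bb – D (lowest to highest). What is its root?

The distinct letter names are Gb, Bb, D. Arranged as a stack of thirds they read Gb–Bb–D, so Gb is the root (a Gb augmented triad).

Gb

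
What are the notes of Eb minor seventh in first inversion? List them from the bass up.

Gb, Bb, Db, Eb

Eb minor seventh is Eb–Gb–Bb–Db. First inversion puts the third (Gb) in the bass, with the remaining tones above: Gb, Bb, Db, Eb.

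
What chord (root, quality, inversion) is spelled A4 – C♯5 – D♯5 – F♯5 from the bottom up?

D# half-diminished seventh, second inversion

The distinct note names are A, C#, D#, F#. Stacked in thirds they read D#–F#–A–C#, which is a half-diminished seventh chord on D#.
The lowest note is A, the fifth of the chord, so this is second inversion (figured bass 4/3).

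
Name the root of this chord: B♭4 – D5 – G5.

Reordering Bb, D, G into stacked thirds gives G–Bb–D; the bottom of that stack, G, is the root.

G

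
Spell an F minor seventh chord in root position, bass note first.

F, Ab, C, Eb

Spelling F minor seventh: F–Ab–C–Eb. In root position the root is bass, giving F, Ab, C, Eb from the bottom.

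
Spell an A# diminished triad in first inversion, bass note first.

C#, E, A#

Spelling A# diminished: A#–C#–E. In first inversion the third is bass, giving C#, E, A# from the bottom.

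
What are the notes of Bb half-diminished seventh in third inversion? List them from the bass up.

The chord tones are Bb–Db–Fb–Ab. With the seventh (Ab) lowest for third inversion: Ab, Bb, Db, Fb.

Ab, Bb, Db, Fb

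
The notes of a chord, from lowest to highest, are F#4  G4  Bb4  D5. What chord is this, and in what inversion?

The pitch classes F#, G, Bb, D arrange in thirds as G–Bb–D–F#: a G minor-major seventh chord.
The lowest note is F#, the seventh of the chord, so this is third inversion (figured bass 4/2).

G minor-major seventh, third inversion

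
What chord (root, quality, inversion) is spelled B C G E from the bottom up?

The pitch classes B, C, G, E arrange in thirds as C–E–G–B: a C major seventh chord.
With the seventh (B) in the bass, the chord is in third inversion (figured bass 4/2).

C major seventh, third inversion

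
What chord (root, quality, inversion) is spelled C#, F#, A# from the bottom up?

F# major, second inversion

Reducing to letter names: C#, F#, A#. These stack in thirds as F#–A#–C# — an F# major triad.
With the fifth (C#) in the bass, the chord is in second inversion (figured bass 6/4).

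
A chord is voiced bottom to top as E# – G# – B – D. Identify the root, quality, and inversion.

Reducing to letter names: E#, G#, B, D. These stack in thirds as E#–G#–B–D — an E# diminished seventh chord.
E# is the root of E# diminished seventh; root in the bass means root position (figured bass 7).

E# diminished seventh, root position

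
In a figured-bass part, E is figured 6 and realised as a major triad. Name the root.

The figures 6 mean the third of the chord is in the bass. If E is the third of a major triad, the root is C (chord tones C–E–G).

C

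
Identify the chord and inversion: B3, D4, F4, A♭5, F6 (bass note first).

B diminished seventh, root position

The distinct note names are B, D, F, Ab. Stacked in thirds they read B–D–F–Ab, which is a diminished seventh chord on B.
With the root (B) in the bass, the chord is in root position (figured bass 7).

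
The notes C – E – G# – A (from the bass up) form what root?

Reordering C, E, G#, A into stacked thirds gives A–C–E–G#; the bottom of that stack, A, is the root.

A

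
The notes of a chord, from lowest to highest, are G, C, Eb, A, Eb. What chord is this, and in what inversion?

The distinct note names are G, C, Eb, A. Stacked in thirds they read A–C–Eb–G, which is a half-diminished seventh chord on A.
G is the seventh of A half-diminished seventh; seventh in the bass means third inversion (figured bass 4/2).

A half-diminished seventh, third inversion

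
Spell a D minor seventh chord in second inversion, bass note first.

A, C, D, F

Spelling D minor seventh: D–F–A–C. In second inversion the fifth is bass, giving A, C, D, F from the bottom.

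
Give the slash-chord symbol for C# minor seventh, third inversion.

C#m7/B

Third inversion of C# minor seventh has the seventh (B) in the bass. As a slash chord: C#m7/B.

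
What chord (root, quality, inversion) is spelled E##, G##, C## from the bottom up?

Reducing to letter names: E##, G##, C##. These stack in thirds as C##–E##–G## — a C## major triad.
With the third (E##) in the bass, the chord is in first inversion (figured bass 6).

C## major, first inversion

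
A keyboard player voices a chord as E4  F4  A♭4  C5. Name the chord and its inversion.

F minor-major seventh, third inversion

The pitch classes E, F, Ab, C arrange in thirds as F–Ab–C–E: an F minor-major seventh chord.
With the seventh (E) in the bass, the chord is in third inversion (figured bass 4/2).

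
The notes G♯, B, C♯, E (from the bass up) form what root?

C#

Reordering G#, B, C#, E into stacked thirds gives C#–E–G#–B; the bottom of that stack, C#, is the root.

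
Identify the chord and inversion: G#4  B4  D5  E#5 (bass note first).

E# diminished seventh, first inversion

The pitch classes G#, B, D, E# arrange in thirds as E#–G#–B–D: an E# diminished seventh chord.
G# is the third of E# diminished seventh; third in the bass means first inversion (figured bass 6/5).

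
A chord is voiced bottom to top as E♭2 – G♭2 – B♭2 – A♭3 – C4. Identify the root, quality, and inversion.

The pitch classes Eb, Gb, Bb, Ab, C arrange in thirds as Ab–C–Eb–Gb–Bb: an Ab dominant ninth chord.
Eb is the fifth of Ab dominant ninth; fifth in the bass means second inversion.

Ab dominant ninth, second inversion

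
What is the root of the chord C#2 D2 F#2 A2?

D

Reordering C#, D, F#, A into stacked thirds gives D–F#–A–C#; the bottom of that stack, D, is the root.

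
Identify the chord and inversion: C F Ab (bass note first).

The pitch classes C, F, Ab arrange in thirds as F–Ab–C: an F minor triad.
The lowest note is C, the fifth of the chord, so this is second inversion (figured bass 6/4).

F minor, second inversion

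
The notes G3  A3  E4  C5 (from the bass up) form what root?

Reordering G, A, E, C into stacked thirds gives A–C–E–G; the bottom of that stack, A, is the root.

A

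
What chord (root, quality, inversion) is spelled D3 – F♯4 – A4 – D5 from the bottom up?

Reducing to letter names: D, F#, A. These stack in thirds as D–F#–A — a D major triad.
The lowest note is D, the root of the chord, so this is root position (figured bass 5/3).

D major, root position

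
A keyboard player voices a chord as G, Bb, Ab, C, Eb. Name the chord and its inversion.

Ab major ninth, third inversion

The pitch classes G, Bb, Ab, C, Eb arrange in thirds as Ab–C–Eb–G–Bb: an Ab major ninth chord.
With the seventh (G) in the bass, the chord is in third inversion.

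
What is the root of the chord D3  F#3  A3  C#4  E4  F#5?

D, F#, A, C#, E are the tones of a D major ninth chord (D–F#–A–C#–E), making D the root.

D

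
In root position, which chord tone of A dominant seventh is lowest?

A

In root position the root is lowest. For A dominant seventh (A–C#–E–G) that is A.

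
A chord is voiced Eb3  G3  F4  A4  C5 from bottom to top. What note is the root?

F

Reordering Eb, G, F, A, C into stacked thirds gives F–A–C–Eb–G; the bottom of that stack, F, is the root.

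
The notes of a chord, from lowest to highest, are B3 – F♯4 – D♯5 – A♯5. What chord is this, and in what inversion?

B major seventh, root position

The pitch classes B, F#, D#, A# arrange in thirds as B–D#–F#–A#: a B major seventh chord.
B is the root of B major seventh; root in the bass means root position (figured bass 7).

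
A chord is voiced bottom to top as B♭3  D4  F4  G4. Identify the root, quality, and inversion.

G minor seventh, first inversion

The pitch classes Bb, D, F, G arrange in thirds as G–Bb–D–F: a G minor seventh chord.
Bb is the third of G minor seventh; third in the bass means first inversion (figured bass 6/5).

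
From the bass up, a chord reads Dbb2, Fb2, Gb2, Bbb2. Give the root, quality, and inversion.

Gb half-diminished seventh, second inversion

The distinct note names are Dbb, Fb, Gb, Bbb. Stacked in thirds they read Gb–Bbb–Dbb–Fb, which is a half-diminished seventh chord on Gb.
The lowest note is Dbb, the fifth of the chord, so this is second inversion (figured bass 4/3).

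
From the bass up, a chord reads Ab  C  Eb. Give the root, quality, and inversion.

Ab major, root position

The pitch classes Ab, C, Eb arrange in thirds as Ab–C–Eb: an Ab major triad.
Ab is the root of Ab major; root in the bass means root position (figured bass 5/3).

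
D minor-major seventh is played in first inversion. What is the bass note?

D minor-major seventh is D–F–A–C#. First inversion places the third in the bass: F.

F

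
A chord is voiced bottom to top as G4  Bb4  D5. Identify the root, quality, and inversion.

The pitch classes G, Bb, D arrange in thirds as G–Bb–D: a G minor triad.
G is the root of G minor; root in the bass means root position (figured bass 5/3).

G minor, root position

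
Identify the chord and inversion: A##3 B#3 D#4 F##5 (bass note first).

The distinct note names are A##, B#, D#, F##. Stacked in thirds they read B#–D#–F##–A##, which is a minor-major seventh chord on B#.
A## is the seventh of B# minor-major seventh; seventh in the bass means third inversion (figured bass 4/2).

B# minor-major seventh, third inversion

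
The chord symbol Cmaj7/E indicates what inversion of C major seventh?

Cmaj7/E means C major seventh with E in the bass. E is the third of C major seventh (C–E–G–B), so this is first inversion.

first inversion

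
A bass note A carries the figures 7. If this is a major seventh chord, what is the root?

A

The figures 7 mean the root of the chord is in the bass. If A is the root of a major seventh chord, the root is A (chord tones A–C#–E–G#).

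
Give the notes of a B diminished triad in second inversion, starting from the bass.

Spelling B diminished: B–D–F. In second inversion the fifth is bass, giving F, B, D from the bottom.

F, B, D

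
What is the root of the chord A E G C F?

F

The distinct letter names are A, E, G, C, F. Arranged as a stack of thirds they read F–A–C–E–G, so F is the root (an F major ninth chord).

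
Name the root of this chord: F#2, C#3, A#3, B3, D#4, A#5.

The distinct letter names are F#, C#, A#, B, D#. Arranged as a stack of thirds they read B–D#–F#–A#–C#, so B is the root (a B major ninth chord).

B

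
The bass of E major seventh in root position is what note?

In root position the root is lowest. For E major seventh (E–G#–B–D#) that is E.

E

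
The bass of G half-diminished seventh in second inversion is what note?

Db

The fifth of G half-diminished seventh (G–Bb–Db–F) is Db; that is the bass in second inversion.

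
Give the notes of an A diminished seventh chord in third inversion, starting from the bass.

Gb, A, C, Eb

A diminished seventh is A–C–Eb–Gb. Third inversion puts the seventh (Gb) in the bass, with the remaining tones above: Gb, A, C, Eb.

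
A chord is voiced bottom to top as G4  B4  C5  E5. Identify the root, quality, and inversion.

C major seventh, second inversion

The distinct note names are G, B, C, E. Stacked in thirds they read C–E–G–B, which is a major seventh chord on C.
G is the fifth of C major seventh; fifth in the bass means second inversion (figured bass 4/3).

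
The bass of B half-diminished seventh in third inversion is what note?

In third inversion the seventh is lowest. For B half-diminished seventh (B–D–F–A) that is A.

A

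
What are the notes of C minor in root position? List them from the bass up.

The chord tones are C–Eb–G. With the root (C) lowest for root position: C, Eb, G.

C, Eb, G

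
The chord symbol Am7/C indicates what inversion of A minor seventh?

Am7/C means A minor seventh with C in the bass. C is the third of A minor seventh (A–C–E–G), so this is first inversion.

first inversion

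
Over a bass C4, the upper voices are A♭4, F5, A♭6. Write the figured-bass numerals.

The notes C, Ab, F stack in thirds as F–Ab–C — an F minor triad. The bass C is the fifth, so this is second inversion: figured 6/4.

6/4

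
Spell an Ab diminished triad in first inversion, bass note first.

Ab diminished is Ab–Cb–Ebb. First inversion puts the third (Cb) in the bass, with the remaining tones above: Cb, Ebb, Ab.

Cb, Ebb, Ab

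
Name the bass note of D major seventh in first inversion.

The third of D major seventh (D–F#–A–C#) is F#; that is the bass in first inversion.

F#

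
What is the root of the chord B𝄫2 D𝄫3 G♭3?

Gb

Reordering Bbb, Dbb, Gb into stacked thirds gives Gb–Bbb–Dbb; the bottom of that stack, Gb, is the root.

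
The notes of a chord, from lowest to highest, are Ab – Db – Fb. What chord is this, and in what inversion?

Db minor, second inversion

Reducing to letter names: Ab, Db, Fb. These stack in thirds as Db–Fb–Ab — a Db minor triad.
Ab is the fifth of Db minor; fifth in the bass means second inversion (figured bass 6/4).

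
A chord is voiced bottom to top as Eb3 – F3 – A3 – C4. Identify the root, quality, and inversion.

F dominant seventh, third inversion

The distinct note names are Eb, F, A, C. Stacked in thirds they read F–A–C–Eb, which is a dominant seventh chord on F.
With the seventh (Eb) in the bass, the chord is in third inversion (figured bass 4/2).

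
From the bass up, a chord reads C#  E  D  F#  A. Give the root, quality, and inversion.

D major ninth, third inversion

The distinct note names are C#, E, D, F#, A. Stacked in thirds they read D–F#–A–C#–E, which is a major ninth chord on D.
With the seventh (C#) in the bass, the chord is in third inversion.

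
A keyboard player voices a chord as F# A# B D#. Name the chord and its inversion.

The pitch classes F#, A#, B, D# arrange in thirds as B–D#–F#–A#: a B major seventh chord.
The lowest note is F#, the fifth of the chord, so this is second inversion (figured bass 4/3).

B major seventh, second inversion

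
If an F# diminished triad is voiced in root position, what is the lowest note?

F#

In root position the root is lowest. For F# diminished (F#–A–C) that is F#.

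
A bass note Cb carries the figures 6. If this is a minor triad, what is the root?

Ab

The figures 6 mean the third of the chord is in the bass. If Cb is the third of a minor triad, the root is Ab (chord tones Ab–Cb–Eb).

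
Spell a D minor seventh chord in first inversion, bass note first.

D minor seventh is D–F–A–C. First inversion puts the third (F) in the bass, with the remaining tones above: F, A, C, D.

F, A, C, D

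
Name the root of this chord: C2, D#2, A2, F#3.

Reordering C, D#, A, F# into stacked thirds gives D#–F#–A–C; the bottom of that stack, D#, is the root.

D#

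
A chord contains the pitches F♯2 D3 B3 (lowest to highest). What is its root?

B

Reordering F#, D, B into stacked thirds gives B–D–F#; the bottom of that stack, B, is the root.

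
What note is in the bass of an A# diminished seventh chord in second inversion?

E

A# diminished seventh is A#–C#–E–G. Second inversion places the fifth in the bass: E.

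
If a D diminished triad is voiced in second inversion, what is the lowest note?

Ab

The fifth of D diminished (D–F–Ab) is Ab; that is the bass in second inversion.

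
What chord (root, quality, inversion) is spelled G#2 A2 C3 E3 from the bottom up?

The distinct note names are G#, A, C, E. Stacked in thirds they read A–C–E–G#, which is a minor-major seventh chord on A.
The lowest note is G#, the seventh of the chord, so this is third inversion (figured bass 4/2).

A minor-major seventh, third inversion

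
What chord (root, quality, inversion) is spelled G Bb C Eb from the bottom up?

Reducing to letter names: G, Bb, C, Eb. These stack in thirds as C–Eb–G–Bb — a C minor seventh chord.
G is the fifth of C minor seventh; fifth in the bass means second inversion (figured bass 4/3).

C minor seventh, second inversion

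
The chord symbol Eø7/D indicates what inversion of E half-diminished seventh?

third inversion

Eø7/D means E half-diminished seventh with D in the bass. D is the seventh of E half-diminished seventh (E–G–Bb–D), so this is third inversion.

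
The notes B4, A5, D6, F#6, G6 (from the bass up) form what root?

G

Reordering B, A, D, F#, G into stacked thirds gives G–B–D–F#–A; the bottom of that stack, G, is the root.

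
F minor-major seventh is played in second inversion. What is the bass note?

C

The fifth of F minor-major seventh (F–Ab–C–E) is C; that is the bass in second inversion.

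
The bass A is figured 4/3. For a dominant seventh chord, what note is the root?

The figures 4/3 mean the fifth of the chord is in the bass. If A is the fifth of a dominant seventh chord, the root is D (chord tones D–F#–A–C).

D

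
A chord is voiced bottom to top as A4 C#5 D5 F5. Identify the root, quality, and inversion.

The pitch classes A, C#, D, F arrange in thirds as D–F–A–C#: a D minor-major seventh chord.
The lowest note is A, the fifth of the chord, so this is second inversion (figured bass 4/3).

D minor-major seventh, second inversion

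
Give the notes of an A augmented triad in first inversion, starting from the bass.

Spelling A augmented: A–C#–E#. In first inversion the third is bass, giving C#, E#, A from the bottom.

C#, E#, A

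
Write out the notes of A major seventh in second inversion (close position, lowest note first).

A major seventh is A–C#–E–G#. Second inversion puts the fifth (E) in the bass, with the remaining tones above: E, G#, A, C#.

E, G#, A, C#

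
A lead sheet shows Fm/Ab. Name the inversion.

first inversion

Fm/Ab means F minor with Ab in the bass. Ab is the third of F minor (F–Ab–C), so this is first inversion.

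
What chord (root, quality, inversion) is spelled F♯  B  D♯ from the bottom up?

The pitch classes F#, B, D# arrange in thirds as B–D#–F#: a B major triad.
The lowest note is F#, the fifth of the chord, so this is second inversion (figured bass 6/4).

B major, second inversion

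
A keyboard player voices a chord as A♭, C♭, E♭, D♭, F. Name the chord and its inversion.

The distinct note names are Ab, Cb, Eb, Db, F. Stacked in thirds they read Db–F–Ab–Cb–Eb, which is a dominant ninth chord on Db.
The lowest note is Ab, the fifth of the chord, so this is second inversion.

Db dominant ninth, second inversion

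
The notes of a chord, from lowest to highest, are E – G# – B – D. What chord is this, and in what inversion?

The distinct note names are E, G#, B, D. Stacked in thirds they read E–G#–B–D, which is a dominant seventh chord on E.
The lowest note is E, the root of the chord, so this is root position (figured bass 7).

E dominant seventh, root position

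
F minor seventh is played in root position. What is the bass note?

The root of F minor seventh (F–Ab–C–Eb) is F; that is the bass in root position.

F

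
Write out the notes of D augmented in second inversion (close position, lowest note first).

D augmented is D–F#–A#. Second inversion puts the fifth (A#) in the bass, with the remaining tones above: A#, D, F#.

A#, D, F#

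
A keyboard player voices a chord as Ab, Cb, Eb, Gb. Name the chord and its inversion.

The distinct note names are Ab, Cb, Eb, Gb. Stacked in thirds they read Ab–Cb–Eb–Gb, which is a minor seventh chord on Ab.
Ab is the root of Ab minor seventh; root in the bass means root position (figured bass 7).

Ab minor seventh, root position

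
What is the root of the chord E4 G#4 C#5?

C#

Reordering E, G#, C# into stacked thirds gives C#–E–G#; the bottom of that stack, C#, is the root.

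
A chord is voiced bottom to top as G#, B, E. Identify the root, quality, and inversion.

The pitch classes G#, B, E arrange in thirds as E–G#–B: an E major triad.
G# is the third of E major; third in the bass means first inversion (figured bass 6).

E major, first inversion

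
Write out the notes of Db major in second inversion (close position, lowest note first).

Ab, Db, F

Db major is Db–F–Ab. Second inversion puts the fifth (Ab) in the bass, with the remaining tones above: Ab, Db, F.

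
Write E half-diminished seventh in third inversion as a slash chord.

Eø7/D

Third inversion of E half-diminished seventh has the seventh (D) in the bass. As a slash chord: Eø7/D.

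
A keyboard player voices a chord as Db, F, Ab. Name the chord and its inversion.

Db major, root position

The distinct note names are Db, F, Ab. Stacked in thirds they read Db–F–Ab, which is a major triad on Db.
Db is the root of Db major; root in the bass means root position (figured bass 5/3).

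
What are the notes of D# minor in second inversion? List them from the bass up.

Spelling D# minor: D#–F#–A#. In second inversion the fifth is bass, giving A#, D#, F# from the bottom.

A#, D#, F#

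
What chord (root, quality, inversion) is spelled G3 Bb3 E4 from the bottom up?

Reducing to letter names: G, Bb, E. These stack in thirds as E–G–Bb — an E diminished triad.
With the third (G) in the bass, the chord is in first inversion (figured bass 6).

E diminished, first inversion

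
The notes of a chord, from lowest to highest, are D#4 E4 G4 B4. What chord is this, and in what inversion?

Reducing to letter names: D#, E, G, B. These stack in thirds as E–G–B–D# — an E minor-major seventh chord.
With the seventh (D#) in the bass, the chord is in third inversion (figured bass 4/2).

E minor-major seventh, third inversion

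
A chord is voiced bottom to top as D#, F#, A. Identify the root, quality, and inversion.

Reducing to letter names: D#, F#, A. These stack in thirds as D#–F#–A — a D# diminished triad.
With the root (D#) in the bass, the chord is in root position (figured bass 5/3).

D# diminished, root position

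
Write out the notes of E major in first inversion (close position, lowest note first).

G#, B, E

E major is E–G#–B. First inversion puts the third (G#) in the bass, with the remaining tones above: G#, B, E.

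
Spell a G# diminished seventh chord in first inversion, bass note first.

The chord tones are G#–B–D–F. With the third (B) lowest for first inversion: B, D, F, G#.

B, D, F, G#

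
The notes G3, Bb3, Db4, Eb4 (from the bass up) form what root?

Eb

The distinct letter names are G, Bb, Db, Eb. Arranged as a stack of thirds they read Eb–G–Bb–Db, so Eb is the root (an Eb dominant seventh chord).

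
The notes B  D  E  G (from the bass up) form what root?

E

B, D, E, G are the tones of an E minor seventh chord (E–G–B–D), making E the root.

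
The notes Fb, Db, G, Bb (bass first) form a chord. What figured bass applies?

4/2

The notes Fb, Db, G, Bb stack in thirds as G–Bb–Db–Fb — a G diminished seventh chord. The bass Fb is the seventh, so this is third inversion: figured 4/2.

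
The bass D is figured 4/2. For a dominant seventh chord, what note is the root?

The figures 4/2 mean the seventh of the chord is in the bass. If D is the seventh of a dominant seventh chord, the root is E (chord tones E–G#–B–D).

E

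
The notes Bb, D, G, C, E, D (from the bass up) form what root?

The distinct letter names are Bb, D, G, C, E. Arranged as a stack of thirds they read C–E–G–Bb–D, so C is the root (a C dominant ninth chord).

C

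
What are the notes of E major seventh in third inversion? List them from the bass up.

The chord tones are E–G#–B–D#. With the seventh (D#) lowest for third inversion: D#, E, G#, B.

D#, E, G#, B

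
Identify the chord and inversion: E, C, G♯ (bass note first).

C augmented, first inversion

Reducing to letter names: E, C, G#. These stack in thirds as C–E–G# — a C augmented triad.
The lowest note is E, the third of the chord, so this is first inversion (figured bass 6).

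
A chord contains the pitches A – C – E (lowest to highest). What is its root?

A

A, C, E are the tones of an A minor triad (A–C–E), making A the root.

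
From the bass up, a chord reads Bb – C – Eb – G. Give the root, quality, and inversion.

C minor seventh, third inversion

The pitch classes Bb, C, Eb, G arrange in thirds as C–Eb–G–Bb: a C minor seventh chord.
The lowest note is Bb, the seventh of the chord, so this is third inversion (figured bass 4/2).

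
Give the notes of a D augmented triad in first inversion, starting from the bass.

D augmented is D–F#–A#. First inversion puts the third (F#) in the bass, with the remaining tones above: F#, A#, D.

F#, A#, D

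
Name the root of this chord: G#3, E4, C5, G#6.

C

Reordering G#, E, C into stacked thirds gives C–E–G#; the bottom of that stack, C, is the root.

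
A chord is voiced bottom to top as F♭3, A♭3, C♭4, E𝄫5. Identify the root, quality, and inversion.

The pitch classes Fb, Ab, Cb, Ebb arrange in thirds as Fb–Ab–Cb–Ebb: an Fb dominant seventh chord.
Fb is the root of Fb dominant seventh; root in the bass means root position (figured bass 7).

Fb dominant seventh, root position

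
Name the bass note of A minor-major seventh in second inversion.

E

In second inversion the fifth is lowest. For A minor-major seventh (A–C–E–G#) that is E.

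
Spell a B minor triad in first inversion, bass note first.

Spelling B minor: B–D–F#. In first inversion the third is bass, giving D, F#, B from the bottom.

D, F#, B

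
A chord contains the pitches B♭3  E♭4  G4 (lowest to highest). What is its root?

Reordering Bb, Eb, G into stacked thirds gives Eb–G–Bb; the bottom of that stack, Eb, is the root.

Eb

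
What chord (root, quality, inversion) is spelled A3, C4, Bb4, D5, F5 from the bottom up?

Bb major ninth, third inversion

Reducing to letter names: A, C, Bb, D, F. These stack in thirds as Bb–D–F–A–C — a Bb major ninth chord.
The lowest note is A, the seventh of the chord, so this is third inversion.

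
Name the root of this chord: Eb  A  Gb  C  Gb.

Eb, A, Gb, C are the tones of an A diminished seventh chord (A–C–Eb–Gb), making A the root.

A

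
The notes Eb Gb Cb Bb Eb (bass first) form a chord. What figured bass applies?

6/5

The notes Eb, Gb, Cb, Bb stack in thirds as Cb–Eb–Gb–Bb — a Cb major seventh chord. The bass Eb is the third, so this is first inversion: figured 6/5.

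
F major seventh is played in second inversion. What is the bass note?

C

F major seventh is F–A–C–E. Second inversion places the fifth in the bass: C.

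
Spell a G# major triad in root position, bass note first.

The chord tones are G#–B#–D#. With the root (G#) lowest for root position: G#, B#, D#.

G#, B#, D#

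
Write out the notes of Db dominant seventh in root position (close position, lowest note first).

The chord tones are Db–F–Ab–Cb. With the root (Db) lowest for root position: Db, F, Ab, Cb.

Db, F, Ab, Cb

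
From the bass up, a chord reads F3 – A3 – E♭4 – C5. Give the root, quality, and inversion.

The pitch classes F, A, Eb, C arrange in thirds as F–A–C–Eb: an F dominant seventh chord.
F is the root of F dominant seventh; root in the bass means root position (figured bass 7).

F dominant seventh, root position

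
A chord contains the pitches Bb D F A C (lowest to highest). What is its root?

Bb

The distinct letter names are Bb, D, F, A, C. Arranged as a stack of thirds they read Bb–D–F–A–C, so Bb is the root (a Bb major ninth chord).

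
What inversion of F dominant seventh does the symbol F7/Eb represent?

F7/Eb means F dominant seventh with Eb in the bass. Eb is the seventh of F dominant seventh (F–A–C–Eb), so this is third inversion.

third inversion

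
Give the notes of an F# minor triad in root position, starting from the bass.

The chord tones are F#–A–C#. With the root (F#) lowest for root position: F#, A, C#.

F#, A, C#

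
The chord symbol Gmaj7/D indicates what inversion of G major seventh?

Gmaj7/D means G major seventh with D in the bass. D is the fifth of G major seventh (G–B–D–F#), so this is second inversion.

second inversion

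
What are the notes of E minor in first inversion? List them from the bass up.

G, B, E

E minor is E–G–B. First inversion puts the third (G) in the bass, with the remaining tones above: G, B, E.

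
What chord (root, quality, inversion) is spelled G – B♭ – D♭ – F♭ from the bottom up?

G diminished seventh, root position

The pitch classes G, Bb, Db, Fb arrange in thirds as G–Bb–Db–Fb: a G diminished seventh chord.
With the root (G) in the bass, the chord is in root position (figured bass 7).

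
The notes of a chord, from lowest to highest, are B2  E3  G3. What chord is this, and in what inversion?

Reducing to letter names: B, E, G. These stack in thirds as E–G–B — an E minor triad.
With the fifth (B) in the bass, the chord is in second inversion (figured bass 6/4).

E minor, second inversion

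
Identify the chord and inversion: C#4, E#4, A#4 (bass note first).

The pitch classes C#, E#, A# arrange in thirds as A#–C#–E#: an A# minor triad.
With the third (C#) in the bass, the chord is in first inversion (figured bass 6).

A# minor, first inversion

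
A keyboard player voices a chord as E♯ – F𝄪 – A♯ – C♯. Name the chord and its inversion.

F## half-diminished seventh, third inversion

The pitch classes E#, F##, A#, C# arrange in thirds as F##–A#–C#–E#: an F## half-diminished seventh chord.
E# is the seventh of F## half-diminished seventh; seventh in the bass means third inversion (figured bass 4/2).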